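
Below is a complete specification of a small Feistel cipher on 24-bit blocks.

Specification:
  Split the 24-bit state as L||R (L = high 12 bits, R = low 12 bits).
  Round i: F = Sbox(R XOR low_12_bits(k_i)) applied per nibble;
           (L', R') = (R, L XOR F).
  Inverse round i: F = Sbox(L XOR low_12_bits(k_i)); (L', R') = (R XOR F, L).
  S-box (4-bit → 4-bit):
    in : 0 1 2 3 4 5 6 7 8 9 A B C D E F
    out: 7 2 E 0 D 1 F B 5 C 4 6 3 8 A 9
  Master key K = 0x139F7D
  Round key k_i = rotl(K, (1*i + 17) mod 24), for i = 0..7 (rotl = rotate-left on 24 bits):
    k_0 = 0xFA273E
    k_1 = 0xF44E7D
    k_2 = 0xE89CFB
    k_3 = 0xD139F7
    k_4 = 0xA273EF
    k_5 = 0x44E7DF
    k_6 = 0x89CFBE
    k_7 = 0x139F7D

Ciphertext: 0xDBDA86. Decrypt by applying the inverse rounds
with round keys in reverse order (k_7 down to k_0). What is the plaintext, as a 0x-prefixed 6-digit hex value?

0x7201BB

s_0 = ciphertext = 0xDBDA86
s_1 = InvRound(s_0, k_7) = 0x4B1DBD
s_2 = InvRound(s_1, k_6) = 0xBC44B1
s_3 = InvRound(s_2, k_5) = 0x797BC4
s_4 = InvRound(s_3, k_4) = 0x671797
s_5 = InvRound(s_4, k_3) = 0xEC8671
s_6 = InvRound(s_5, k_2) = 0x871EC8
s_7 = InvRound(s_6, k_1) = 0x1BB871
s_8 = InvRound(s_7, k_0) = 0x7201BB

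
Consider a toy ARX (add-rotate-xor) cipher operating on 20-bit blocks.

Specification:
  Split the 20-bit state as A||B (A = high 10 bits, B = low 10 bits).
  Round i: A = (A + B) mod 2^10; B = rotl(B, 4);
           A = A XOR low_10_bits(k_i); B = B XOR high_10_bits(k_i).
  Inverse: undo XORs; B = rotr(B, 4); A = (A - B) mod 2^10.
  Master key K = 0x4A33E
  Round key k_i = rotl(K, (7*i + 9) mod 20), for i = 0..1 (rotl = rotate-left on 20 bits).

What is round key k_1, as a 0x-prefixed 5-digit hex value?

0xE4A33

K = 0x4A33E
k_0 = rotl(K, (7*0+9) mod 20) = rotl(K, 9) = 0x67C94
k_1 = rotl(K, (7*1+9) mod 20) = rotl(K, 16) = 0xE4A33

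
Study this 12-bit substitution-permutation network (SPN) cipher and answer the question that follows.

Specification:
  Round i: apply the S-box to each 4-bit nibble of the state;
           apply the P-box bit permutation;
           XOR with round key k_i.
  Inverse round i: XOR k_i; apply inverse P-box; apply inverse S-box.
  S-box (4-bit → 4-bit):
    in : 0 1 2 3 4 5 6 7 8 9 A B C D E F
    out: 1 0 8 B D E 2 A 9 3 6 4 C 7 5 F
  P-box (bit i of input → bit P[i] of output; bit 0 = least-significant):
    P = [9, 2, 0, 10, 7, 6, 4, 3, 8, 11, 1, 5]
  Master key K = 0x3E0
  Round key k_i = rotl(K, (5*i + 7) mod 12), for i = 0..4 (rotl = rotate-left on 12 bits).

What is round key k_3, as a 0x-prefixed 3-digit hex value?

K = 0x3E0
k_0 = rotl(K, (5*0+7) mod 12) = rotl(K, 7) = 0x01F
k_1 = rotl(K, (5*1+7) mod 12) = rotl(K, 0) = 0x3E0
k_2 = rotl(K, (5*2+7) mod 12) = rotl(K, 5) = 0xC07
k_3 = rotl(K, (5*3+7) mod 12) = rotl(K, 10) = 0x0F8

0x0F8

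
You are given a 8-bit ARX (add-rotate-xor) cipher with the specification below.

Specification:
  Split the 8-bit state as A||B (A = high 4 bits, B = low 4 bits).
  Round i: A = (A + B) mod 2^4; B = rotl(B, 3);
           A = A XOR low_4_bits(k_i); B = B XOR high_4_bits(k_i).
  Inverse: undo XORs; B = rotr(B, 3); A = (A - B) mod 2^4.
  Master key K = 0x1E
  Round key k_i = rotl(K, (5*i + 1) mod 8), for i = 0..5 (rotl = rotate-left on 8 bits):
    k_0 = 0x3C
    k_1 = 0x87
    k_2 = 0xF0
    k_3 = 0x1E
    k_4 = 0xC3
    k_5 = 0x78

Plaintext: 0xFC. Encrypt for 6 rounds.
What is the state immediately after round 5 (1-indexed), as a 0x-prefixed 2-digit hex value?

0x8F

s_0 = plaintext = 0xFC
s_1 = Round(s_0, k_0) = 0x75
s_2 = Round(s_1, k_1) = 0xB2
s_3 = Round(s_2, k_2) = 0xDE
s_4 = Round(s_3, k_3) = 0x56
s_5 = Round(s_4, k_4) = 0x8F
s_6 = Round(s_5, k_5) = 0xF8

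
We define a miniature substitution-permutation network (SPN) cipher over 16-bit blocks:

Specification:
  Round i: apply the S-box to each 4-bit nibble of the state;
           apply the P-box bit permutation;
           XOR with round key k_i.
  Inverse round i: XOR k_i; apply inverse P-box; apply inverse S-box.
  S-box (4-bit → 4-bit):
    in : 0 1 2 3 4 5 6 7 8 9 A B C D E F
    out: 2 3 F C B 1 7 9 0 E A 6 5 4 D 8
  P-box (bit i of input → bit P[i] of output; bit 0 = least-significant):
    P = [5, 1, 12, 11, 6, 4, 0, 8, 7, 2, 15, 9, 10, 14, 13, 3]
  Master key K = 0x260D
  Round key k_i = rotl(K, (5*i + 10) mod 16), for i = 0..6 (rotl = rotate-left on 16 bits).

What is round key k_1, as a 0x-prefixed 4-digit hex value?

K = 0x260D
k_0 = rotl(K, (5*0+10) mod 16) = rotl(K, 10) = 0x3498
k_1 = rotl(K, (5*1+10) mod 16) = rotl(K, 15) = 0x9306

0x9306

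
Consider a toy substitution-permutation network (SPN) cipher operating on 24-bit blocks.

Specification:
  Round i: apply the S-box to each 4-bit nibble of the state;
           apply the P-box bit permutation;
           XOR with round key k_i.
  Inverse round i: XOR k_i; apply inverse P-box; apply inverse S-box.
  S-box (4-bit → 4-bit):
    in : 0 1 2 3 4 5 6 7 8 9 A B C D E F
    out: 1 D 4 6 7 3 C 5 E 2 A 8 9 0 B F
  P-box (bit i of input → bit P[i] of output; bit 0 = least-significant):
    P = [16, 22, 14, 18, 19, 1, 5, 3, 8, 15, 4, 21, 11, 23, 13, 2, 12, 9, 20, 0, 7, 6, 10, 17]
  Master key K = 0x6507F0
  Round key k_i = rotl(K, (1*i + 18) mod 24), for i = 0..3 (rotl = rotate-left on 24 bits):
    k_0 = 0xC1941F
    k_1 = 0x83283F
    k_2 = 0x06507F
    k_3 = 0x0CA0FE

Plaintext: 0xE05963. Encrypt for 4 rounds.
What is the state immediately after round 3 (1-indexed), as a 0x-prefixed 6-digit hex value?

s_0 = plaintext = 0xE05963
s_1 = Round(s_0, k_0) = 0x034CF7
s_2 = Round(s_1, k_1) = 0x3A4395
s_3 = Round(s_2, k_2) = 0xC7FE2C
s_4 = Round(s_3, k_3) = 0xBB195A

0xC7FE2C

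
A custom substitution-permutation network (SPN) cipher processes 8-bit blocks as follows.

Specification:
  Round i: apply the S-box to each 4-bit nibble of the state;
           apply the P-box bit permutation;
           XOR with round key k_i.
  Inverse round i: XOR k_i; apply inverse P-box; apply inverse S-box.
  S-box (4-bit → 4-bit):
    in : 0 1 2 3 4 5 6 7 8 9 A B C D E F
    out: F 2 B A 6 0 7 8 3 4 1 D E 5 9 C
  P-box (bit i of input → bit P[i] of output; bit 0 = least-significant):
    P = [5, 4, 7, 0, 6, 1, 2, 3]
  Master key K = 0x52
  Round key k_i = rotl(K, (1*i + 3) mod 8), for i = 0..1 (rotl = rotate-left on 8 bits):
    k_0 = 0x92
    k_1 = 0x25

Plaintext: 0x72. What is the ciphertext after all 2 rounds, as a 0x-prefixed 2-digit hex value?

s_0 = plaintext = 0x72
s_1 = Round(s_0, k_0) = 0xAB
s_2 = Round(s_1, k_1) = 0xC4

0xC4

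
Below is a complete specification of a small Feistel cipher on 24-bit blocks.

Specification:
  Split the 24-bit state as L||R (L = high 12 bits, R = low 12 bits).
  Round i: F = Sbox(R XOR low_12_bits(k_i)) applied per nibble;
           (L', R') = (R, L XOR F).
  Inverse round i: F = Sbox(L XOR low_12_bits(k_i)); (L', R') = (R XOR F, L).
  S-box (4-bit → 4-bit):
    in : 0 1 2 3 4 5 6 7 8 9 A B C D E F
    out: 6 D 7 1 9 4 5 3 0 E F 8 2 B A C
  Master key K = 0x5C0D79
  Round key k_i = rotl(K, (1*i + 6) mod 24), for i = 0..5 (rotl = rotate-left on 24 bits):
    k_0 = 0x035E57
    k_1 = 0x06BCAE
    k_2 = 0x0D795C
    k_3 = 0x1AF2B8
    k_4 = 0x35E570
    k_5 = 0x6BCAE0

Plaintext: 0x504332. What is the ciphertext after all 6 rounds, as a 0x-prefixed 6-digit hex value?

s_0 = plaintext = 0x504332
s_1 = Round(s_0, k_0) = 0x332E50
s_2 = Round(s_1, k_1) = 0xE504F8
s_3 = Round(s_2, k_2) = 0x4F85A9
s_4 = Round(s_3, k_3) = 0x5A9725
s_5 = Round(s_4, k_4) = 0x7252ED
s_6 = Round(s_5, k_5) = 0x2ED74E

0x2ED74E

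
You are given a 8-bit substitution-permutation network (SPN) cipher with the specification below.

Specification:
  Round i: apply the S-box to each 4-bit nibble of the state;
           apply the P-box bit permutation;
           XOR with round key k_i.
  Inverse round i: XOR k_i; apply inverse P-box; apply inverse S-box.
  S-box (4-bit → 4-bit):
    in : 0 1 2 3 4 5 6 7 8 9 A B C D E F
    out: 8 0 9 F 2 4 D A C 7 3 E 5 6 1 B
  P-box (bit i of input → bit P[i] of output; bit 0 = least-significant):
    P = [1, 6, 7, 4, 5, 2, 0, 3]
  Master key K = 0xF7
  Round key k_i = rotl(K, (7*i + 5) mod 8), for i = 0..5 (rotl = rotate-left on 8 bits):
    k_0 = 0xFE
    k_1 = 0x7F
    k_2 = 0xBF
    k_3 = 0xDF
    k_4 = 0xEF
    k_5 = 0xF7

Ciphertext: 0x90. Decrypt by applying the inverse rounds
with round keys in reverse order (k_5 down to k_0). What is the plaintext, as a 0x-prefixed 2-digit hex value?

s_0 = ciphertext = 0x90
s_1 = InvRound(s_0, k_5) = 0x9A
s_2 = InvRound(s_1, k_4) = 0x97
s_3 = InvRound(s_2, k_3) = 0x04
s_4 = InvRound(s_3, k_2) = 0x66
s_5 = InvRound(s_4, k_1) = 0x80
s_6 = InvRound(s_5, k_0) = 0xFF

0xFF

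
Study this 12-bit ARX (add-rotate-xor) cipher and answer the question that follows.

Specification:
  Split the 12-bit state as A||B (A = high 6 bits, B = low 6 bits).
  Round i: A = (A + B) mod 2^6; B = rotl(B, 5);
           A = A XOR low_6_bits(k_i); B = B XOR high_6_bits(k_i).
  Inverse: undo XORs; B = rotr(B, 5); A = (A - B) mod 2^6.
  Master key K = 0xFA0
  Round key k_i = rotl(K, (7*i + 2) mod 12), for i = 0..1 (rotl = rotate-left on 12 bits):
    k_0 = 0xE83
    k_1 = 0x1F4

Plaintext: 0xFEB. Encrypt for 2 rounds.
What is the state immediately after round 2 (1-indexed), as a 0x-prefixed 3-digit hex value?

0x320

s_0 = plaintext = 0xFEB
s_1 = Round(s_0, k_0) = 0xA4F
s_2 = Round(s_1, k_1) = 0x320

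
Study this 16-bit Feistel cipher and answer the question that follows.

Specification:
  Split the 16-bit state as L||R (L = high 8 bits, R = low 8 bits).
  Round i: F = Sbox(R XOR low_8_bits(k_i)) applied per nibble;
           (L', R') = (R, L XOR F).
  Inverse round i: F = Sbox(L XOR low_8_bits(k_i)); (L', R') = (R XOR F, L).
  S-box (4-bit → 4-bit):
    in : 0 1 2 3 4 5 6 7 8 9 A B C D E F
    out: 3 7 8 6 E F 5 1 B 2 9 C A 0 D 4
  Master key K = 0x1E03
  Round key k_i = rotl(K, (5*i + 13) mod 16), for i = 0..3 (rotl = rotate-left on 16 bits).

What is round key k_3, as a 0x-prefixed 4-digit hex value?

K = 0x1E03
k_0 = rotl(K, (5*0+13) mod 16) = rotl(K, 13) = 0x63C0
k_1 = rotl(K, (5*1+13) mod 16) = rotl(K, 2) = 0x780C
k_2 = rotl(K, (5*2+13) mod 16) = rotl(K, 7) = 0x018F
k_3 = rotl(K, (5*3+13) mod 16) = rotl(K, 12) = 0x31E0

0x31E0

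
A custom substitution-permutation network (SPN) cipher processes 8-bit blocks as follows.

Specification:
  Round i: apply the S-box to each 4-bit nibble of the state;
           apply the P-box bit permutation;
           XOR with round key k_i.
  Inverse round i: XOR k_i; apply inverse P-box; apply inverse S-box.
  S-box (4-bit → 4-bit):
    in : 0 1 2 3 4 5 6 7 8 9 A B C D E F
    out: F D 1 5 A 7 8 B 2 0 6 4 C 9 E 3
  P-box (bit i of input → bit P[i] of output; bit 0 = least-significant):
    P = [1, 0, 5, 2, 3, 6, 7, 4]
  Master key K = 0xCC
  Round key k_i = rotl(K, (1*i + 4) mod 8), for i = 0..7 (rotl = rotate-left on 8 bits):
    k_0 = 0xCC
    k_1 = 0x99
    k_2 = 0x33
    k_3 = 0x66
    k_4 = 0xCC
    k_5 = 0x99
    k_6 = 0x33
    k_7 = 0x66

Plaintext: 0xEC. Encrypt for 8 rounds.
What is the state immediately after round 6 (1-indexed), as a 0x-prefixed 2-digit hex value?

0x05

s_0 = plaintext = 0xEC
s_1 = Round(s_0, k_0) = 0x38
s_2 = Round(s_1, k_1) = 0x10
s_3 = Round(s_2, k_2) = 0x8C
s_4 = Round(s_3, k_3) = 0x02
s_5 = Round(s_4, k_4) = 0x16
s_6 = Round(s_5, k_5) = 0x05
s_7 = Round(s_6, k_6) = 0xC8
s_8 = Round(s_7, k_7) = 0xF7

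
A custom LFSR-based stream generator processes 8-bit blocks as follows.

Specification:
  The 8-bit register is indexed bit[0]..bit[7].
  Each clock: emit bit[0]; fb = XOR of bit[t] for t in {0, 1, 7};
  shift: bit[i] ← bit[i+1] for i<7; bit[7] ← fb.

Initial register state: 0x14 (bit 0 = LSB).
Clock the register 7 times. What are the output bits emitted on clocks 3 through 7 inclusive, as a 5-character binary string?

reg_0 = 0x14
clock 1: out=0, reg = 0x0A
clock 2: out=0, reg = 0x85
clock 3: out=1, reg = 0x42
clock 4: out=0, reg = 0xA1
clock 5: out=1, reg = 0x50
clock 6: out=0, reg = 0x28
clock 7: out=0, reg = 0x14

10100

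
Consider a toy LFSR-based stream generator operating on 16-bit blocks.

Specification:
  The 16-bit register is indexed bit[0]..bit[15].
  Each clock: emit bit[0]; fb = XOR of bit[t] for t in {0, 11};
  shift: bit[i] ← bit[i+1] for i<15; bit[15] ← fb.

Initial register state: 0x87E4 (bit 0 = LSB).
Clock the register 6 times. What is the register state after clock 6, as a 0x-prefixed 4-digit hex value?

0xD21F

reg_0 = 0x87E4
clock 1: out=0, reg = 0x43F2
clock 2: out=0, reg = 0x21F9
clock 3: out=1, reg = 0x90FC
clock 4: out=0, reg = 0x487E
clock 5: out=0, reg = 0xA43F
clock 6: out=1, reg = 0xD21F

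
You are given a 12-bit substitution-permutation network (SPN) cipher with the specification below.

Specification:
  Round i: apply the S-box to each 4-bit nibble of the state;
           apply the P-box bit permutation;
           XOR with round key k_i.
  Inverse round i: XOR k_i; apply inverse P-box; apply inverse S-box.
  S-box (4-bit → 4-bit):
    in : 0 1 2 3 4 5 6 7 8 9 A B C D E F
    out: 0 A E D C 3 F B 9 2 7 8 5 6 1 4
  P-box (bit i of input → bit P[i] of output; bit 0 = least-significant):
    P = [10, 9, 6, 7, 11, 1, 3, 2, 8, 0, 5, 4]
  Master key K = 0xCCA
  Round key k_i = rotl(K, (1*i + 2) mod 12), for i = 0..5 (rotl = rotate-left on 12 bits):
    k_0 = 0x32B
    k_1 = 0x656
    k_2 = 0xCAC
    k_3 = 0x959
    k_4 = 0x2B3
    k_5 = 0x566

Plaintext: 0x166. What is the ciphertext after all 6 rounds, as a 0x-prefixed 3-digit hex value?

s_0 = plaintext = 0x166
s_1 = Round(s_0, k_0) = 0xDF4
s_2 = Round(s_1, k_1) = 0x6BF
s_3 = Round(s_2, k_2) = 0xDD9
s_4 = Round(s_3, k_3) = 0xB72
s_5 = Round(s_4, k_4) = 0x865
s_6 = Round(s_5, k_5) = 0xA78

0xA78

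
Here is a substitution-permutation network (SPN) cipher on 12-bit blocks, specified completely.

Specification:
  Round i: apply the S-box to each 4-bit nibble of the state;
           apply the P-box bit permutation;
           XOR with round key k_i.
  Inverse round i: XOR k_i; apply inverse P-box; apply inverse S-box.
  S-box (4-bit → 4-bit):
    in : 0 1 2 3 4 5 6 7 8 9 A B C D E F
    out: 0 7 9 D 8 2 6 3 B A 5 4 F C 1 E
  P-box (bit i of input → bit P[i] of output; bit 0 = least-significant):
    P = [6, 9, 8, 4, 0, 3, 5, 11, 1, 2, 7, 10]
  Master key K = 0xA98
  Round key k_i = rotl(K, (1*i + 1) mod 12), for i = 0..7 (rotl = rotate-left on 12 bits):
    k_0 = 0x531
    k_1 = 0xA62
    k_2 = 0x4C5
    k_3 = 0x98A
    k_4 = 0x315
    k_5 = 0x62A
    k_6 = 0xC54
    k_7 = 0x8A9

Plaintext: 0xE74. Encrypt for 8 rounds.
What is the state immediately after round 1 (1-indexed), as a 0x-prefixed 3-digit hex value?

s_0 = plaintext = 0xE74
s_1 = Round(s_0, k_0) = 0x52A
s_2 = Round(s_1, k_1) = 0x327
s_3 = Round(s_2, k_2) = 0xA06
s_4 = Round(s_3, k_3) = 0xA08
s_5 = Round(s_4, k_4) = 0x1C7
s_6 = Round(s_5, k_5) = 0xCC5
s_7 = Round(s_6, k_6) = 0x2FB
s_8 = Round(s_7, k_7) = 0x583

0x52A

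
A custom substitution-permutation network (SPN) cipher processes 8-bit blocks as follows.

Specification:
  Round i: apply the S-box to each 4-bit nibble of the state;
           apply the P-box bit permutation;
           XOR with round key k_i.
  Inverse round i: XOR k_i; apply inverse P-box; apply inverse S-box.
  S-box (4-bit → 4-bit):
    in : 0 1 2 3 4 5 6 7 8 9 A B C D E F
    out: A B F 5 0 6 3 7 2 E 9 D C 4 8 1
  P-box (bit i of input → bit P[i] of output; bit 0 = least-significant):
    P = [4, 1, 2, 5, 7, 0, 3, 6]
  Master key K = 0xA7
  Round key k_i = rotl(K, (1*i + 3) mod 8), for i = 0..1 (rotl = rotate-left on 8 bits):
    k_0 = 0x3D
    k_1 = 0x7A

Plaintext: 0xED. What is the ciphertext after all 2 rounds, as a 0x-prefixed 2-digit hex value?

0xD5

s_0 = plaintext = 0xED
s_1 = Round(s_0, k_0) = 0x79
s_2 = Round(s_1, k_1) = 0xD5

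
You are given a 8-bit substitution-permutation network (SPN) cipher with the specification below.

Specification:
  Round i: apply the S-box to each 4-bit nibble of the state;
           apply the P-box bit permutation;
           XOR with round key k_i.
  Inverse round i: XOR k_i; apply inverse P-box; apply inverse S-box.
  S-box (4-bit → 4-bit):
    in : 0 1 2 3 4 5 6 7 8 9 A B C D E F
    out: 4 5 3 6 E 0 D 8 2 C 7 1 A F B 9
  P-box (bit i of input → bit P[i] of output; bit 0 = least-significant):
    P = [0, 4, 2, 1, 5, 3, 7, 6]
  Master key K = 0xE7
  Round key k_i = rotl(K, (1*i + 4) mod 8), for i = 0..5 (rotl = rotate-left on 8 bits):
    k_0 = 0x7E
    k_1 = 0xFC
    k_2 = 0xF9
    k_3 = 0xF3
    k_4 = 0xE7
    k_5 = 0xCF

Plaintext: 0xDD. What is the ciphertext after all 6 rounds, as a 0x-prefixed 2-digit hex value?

0x92

s_0 = plaintext = 0xDD
s_1 = Round(s_0, k_0) = 0x81
s_2 = Round(s_1, k_1) = 0xF1
s_3 = Round(s_2, k_2) = 0x9C
s_4 = Round(s_3, k_3) = 0x21
s_5 = Round(s_4, k_4) = 0xCA
s_6 = Round(s_5, k_5) = 0x92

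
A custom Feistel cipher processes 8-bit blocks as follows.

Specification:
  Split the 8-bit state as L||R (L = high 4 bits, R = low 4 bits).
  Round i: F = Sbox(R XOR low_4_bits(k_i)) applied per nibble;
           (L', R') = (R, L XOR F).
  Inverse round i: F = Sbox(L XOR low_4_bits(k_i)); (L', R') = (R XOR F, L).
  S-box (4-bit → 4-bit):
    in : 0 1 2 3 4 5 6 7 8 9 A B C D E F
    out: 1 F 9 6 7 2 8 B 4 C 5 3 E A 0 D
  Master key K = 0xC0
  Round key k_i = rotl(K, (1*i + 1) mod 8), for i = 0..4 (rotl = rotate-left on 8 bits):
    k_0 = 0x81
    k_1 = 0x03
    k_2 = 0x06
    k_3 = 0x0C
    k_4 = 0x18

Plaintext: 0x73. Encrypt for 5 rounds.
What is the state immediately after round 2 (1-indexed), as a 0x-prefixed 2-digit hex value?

s_0 = plaintext = 0x73
s_1 = Round(s_0, k_0) = 0x3E
s_2 = Round(s_1, k_1) = 0xE9
s_3 = Round(s_2, k_2) = 0x93
s_4 = Round(s_3, k_3) = 0x34
s_5 = Round(s_4, k_4) = 0x4D

0xE9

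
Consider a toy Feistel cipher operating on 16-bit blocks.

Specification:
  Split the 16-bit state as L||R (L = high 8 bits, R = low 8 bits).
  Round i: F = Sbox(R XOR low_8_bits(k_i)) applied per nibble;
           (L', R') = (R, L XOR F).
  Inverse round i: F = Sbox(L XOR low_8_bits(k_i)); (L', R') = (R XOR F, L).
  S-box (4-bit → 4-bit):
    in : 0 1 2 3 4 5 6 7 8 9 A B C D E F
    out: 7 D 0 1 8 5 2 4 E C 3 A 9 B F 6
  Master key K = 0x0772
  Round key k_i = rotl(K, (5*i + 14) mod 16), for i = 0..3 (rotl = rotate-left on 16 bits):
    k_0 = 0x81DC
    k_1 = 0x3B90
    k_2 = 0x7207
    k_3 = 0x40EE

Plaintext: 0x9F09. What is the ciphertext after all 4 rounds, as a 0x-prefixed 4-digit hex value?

s_0 = plaintext = 0x9F09
s_1 = Round(s_0, k_0) = 0x092A
s_2 = Round(s_1, k_1) = 0x2AAA
s_3 = Round(s_2, k_2) = 0xAA11
s_4 = Round(s_3, k_3) = 0x11CC

0x11CC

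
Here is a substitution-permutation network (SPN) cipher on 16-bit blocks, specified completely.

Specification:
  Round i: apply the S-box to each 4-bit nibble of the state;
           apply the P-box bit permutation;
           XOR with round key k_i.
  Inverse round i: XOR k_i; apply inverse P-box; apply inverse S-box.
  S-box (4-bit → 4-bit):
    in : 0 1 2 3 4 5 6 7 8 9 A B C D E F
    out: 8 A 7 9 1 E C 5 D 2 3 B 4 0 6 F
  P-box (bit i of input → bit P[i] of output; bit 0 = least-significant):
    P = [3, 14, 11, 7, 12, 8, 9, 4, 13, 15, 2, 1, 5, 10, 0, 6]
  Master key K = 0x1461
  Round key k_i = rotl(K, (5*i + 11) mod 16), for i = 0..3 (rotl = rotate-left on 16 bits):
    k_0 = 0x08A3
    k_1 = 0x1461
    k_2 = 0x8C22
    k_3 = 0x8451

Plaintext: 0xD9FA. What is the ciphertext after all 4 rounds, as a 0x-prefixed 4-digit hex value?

s_0 = plaintext = 0xD9FA
s_1 = Round(s_0, k_0) = 0xDBBB
s_2 = Round(s_1, k_1) = 0xE5FB
s_3 = Round(s_2, k_2) = 0x5BBD
s_4 = Round(s_3, k_3) = 0x3102

0x3102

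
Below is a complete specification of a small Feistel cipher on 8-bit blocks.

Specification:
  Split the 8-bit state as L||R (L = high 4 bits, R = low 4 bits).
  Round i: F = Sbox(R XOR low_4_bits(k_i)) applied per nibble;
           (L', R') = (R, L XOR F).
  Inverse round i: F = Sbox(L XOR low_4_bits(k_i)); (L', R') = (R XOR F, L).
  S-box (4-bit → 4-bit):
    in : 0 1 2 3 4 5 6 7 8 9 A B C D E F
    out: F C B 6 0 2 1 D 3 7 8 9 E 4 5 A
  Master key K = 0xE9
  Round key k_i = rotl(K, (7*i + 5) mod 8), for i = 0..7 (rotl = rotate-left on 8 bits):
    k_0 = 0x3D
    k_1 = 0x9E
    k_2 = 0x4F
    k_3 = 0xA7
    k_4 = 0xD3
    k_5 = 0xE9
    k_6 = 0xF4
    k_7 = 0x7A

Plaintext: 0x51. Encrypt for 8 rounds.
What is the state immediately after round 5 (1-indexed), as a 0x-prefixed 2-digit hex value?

s_0 = plaintext = 0x51
s_1 = Round(s_0, k_0) = 0x1B
s_2 = Round(s_1, k_1) = 0xB3
s_3 = Round(s_2, k_2) = 0x35
s_4 = Round(s_3, k_3) = 0x58
s_5 = Round(s_4, k_4) = 0x8C
s_6 = Round(s_5, k_5) = 0xCA
s_7 = Round(s_6, k_6) = 0xA9
s_8 = Round(s_7, k_7) = 0x9C

0x8C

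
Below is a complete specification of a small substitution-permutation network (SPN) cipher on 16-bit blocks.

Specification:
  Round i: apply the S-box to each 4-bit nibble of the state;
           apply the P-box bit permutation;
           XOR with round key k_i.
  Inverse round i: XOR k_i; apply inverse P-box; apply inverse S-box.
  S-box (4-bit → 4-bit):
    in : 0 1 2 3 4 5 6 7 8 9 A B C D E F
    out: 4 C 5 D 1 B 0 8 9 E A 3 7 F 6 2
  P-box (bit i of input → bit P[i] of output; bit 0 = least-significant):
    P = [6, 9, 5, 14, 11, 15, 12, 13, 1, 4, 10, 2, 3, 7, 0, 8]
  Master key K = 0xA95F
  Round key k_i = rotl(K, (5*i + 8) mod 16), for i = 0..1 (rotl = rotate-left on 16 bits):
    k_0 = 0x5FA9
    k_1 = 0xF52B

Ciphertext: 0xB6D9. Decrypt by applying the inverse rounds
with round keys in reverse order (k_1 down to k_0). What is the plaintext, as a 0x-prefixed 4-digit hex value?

0xF198

s_0 = ciphertext = 0xB6D9
s_1 = InvRound(s_0, k_1) = 0xAB6D
s_2 = InvRound(s_1, k_0) = 0xF198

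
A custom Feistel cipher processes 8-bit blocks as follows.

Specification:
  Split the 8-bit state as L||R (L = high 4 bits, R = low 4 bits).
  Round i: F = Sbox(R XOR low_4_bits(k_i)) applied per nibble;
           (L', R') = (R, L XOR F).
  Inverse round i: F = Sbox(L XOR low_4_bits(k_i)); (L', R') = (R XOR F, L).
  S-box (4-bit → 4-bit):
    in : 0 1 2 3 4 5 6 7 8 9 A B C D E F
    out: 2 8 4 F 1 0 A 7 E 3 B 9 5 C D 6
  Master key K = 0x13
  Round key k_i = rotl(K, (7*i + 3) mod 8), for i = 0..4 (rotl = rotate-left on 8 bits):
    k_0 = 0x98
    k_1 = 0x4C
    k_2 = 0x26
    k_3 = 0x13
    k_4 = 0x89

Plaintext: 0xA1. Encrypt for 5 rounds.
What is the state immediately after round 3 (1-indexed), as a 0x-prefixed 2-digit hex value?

0x1E

s_0 = plaintext = 0xA1
s_1 = Round(s_0, k_0) = 0x19
s_2 = Round(s_1, k_1) = 0x91
s_3 = Round(s_2, k_2) = 0x1E
s_4 = Round(s_3, k_3) = 0xED
s_5 = Round(s_4, k_4) = 0xDF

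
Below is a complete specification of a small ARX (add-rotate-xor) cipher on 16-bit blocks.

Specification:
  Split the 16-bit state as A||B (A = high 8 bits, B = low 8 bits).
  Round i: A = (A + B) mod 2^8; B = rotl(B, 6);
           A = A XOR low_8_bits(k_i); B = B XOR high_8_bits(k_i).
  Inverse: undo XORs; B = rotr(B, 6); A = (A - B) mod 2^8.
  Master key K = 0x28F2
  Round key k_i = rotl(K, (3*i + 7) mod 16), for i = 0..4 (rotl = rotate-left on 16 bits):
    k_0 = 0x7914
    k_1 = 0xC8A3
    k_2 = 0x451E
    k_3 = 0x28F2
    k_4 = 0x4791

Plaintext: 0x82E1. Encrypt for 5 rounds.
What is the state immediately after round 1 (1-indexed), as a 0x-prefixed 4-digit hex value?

s_0 = plaintext = 0x82E1
s_1 = Round(s_0, k_0) = 0x7701
s_2 = Round(s_1, k_1) = 0xDB88
s_3 = Round(s_2, k_2) = 0x7D67
s_4 = Round(s_3, k_3) = 0x16F1
s_5 = Round(s_4, k_4) = 0x963B

0x7701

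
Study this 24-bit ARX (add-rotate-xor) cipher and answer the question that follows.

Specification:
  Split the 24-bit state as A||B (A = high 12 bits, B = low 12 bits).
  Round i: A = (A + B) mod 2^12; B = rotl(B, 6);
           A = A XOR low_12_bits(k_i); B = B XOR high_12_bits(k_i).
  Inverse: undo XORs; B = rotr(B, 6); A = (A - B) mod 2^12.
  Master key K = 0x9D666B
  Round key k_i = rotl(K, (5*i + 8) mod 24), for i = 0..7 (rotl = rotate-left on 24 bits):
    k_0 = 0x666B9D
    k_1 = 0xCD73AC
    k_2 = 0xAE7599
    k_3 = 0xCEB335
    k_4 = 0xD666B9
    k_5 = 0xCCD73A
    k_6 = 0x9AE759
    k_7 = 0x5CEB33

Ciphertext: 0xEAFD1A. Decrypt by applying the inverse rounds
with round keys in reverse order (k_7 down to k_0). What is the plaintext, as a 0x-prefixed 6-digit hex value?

0x13E644

s_0 = ciphertext = 0xEAFD1A
s_1 = InvRound(s_0, k_7) = 0x079523
s_2 = InvRound(s_1, k_6) = 0x3AE372
s_3 = InvRound(s_2, k_5) = 0x496FFE
s_4 = InvRound(s_3, k_4) = 0xC2560A
s_5 = InvRound(s_4, k_3) = 0x6A586B
s_6 = InvRound(s_5, k_2) = 0x03230A
s_7 = InvRound(s_6, k_1) = 0xC1F77F
s_8 = InvRound(s_7, k_0) = 0x13E644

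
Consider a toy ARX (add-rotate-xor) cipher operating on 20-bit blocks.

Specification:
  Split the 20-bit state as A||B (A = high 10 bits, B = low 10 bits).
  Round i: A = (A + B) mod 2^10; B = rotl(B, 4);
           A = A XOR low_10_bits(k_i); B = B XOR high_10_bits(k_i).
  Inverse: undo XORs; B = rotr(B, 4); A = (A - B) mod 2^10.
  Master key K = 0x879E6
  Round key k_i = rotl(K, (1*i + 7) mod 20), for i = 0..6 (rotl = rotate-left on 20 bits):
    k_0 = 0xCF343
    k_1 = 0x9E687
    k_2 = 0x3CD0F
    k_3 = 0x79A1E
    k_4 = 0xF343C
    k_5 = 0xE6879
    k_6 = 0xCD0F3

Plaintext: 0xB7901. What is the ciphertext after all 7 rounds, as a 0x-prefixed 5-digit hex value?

0x618CA

s_0 = plaintext = 0xB7901
s_1 = Round(s_0, k_0) = 0x27328
s_2 = Round(s_1, k_1) = 0x50CF5
s_3 = Round(s_2, k_2) = 0xCDFA0
s_4 = Round(s_3, k_3) = 0x327E8
s_5 = Round(s_4, k_4) = 0x23542
s_6 = Round(s_5, k_5) = 0x6DBBF
s_7 = Round(s_6, k_6) = 0x618CA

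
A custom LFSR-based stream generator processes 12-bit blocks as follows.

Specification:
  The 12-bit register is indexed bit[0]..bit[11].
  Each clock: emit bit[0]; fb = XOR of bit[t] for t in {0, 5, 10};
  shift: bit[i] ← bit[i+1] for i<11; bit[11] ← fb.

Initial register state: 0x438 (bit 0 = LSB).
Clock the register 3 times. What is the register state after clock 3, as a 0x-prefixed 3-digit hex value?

0x087

reg_0 = 0x438
clock 1: out=0, reg = 0x21C
clock 2: out=0, reg = 0x10E
clock 3: out=0, reg = 0x087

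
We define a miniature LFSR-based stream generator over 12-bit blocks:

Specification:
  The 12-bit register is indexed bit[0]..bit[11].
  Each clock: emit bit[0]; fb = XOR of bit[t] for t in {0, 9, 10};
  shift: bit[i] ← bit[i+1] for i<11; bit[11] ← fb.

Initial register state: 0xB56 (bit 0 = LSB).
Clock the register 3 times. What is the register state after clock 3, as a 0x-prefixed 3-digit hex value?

reg_0 = 0xB56
clock 1: out=0, reg = 0xDAB
clock 2: out=1, reg = 0x6D5
clock 3: out=1, reg = 0xB6A

0xB6A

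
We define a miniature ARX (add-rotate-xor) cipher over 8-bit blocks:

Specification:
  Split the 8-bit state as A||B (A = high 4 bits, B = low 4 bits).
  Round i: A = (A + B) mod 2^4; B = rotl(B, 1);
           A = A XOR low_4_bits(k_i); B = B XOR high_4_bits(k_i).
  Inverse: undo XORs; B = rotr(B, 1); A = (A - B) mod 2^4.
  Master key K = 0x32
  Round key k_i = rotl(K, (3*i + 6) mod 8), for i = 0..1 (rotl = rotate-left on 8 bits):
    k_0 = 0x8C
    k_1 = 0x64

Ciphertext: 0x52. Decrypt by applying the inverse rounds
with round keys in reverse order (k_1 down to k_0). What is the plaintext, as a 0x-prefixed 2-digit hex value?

0xE5

s_0 = ciphertext = 0x52
s_1 = InvRound(s_0, k_1) = 0xF2
s_2 = InvRound(s_1, k_0) = 0xE5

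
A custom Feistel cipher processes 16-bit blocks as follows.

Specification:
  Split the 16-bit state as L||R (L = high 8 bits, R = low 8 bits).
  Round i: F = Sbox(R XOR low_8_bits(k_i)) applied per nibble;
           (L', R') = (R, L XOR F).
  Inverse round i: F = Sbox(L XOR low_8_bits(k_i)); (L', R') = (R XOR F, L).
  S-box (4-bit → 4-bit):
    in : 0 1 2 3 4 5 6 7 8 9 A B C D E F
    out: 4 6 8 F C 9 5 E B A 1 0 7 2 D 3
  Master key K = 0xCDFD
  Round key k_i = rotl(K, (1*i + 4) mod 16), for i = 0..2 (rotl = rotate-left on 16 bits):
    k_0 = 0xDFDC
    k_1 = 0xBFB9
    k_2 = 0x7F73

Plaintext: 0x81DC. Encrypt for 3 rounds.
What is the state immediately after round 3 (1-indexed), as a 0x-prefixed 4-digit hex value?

s_0 = plaintext = 0x81DC
s_1 = Round(s_0, k_0) = 0xDCC5
s_2 = Round(s_1, k_1) = 0xC53B
s_3 = Round(s_2, k_2) = 0x3B0E

0x3B0E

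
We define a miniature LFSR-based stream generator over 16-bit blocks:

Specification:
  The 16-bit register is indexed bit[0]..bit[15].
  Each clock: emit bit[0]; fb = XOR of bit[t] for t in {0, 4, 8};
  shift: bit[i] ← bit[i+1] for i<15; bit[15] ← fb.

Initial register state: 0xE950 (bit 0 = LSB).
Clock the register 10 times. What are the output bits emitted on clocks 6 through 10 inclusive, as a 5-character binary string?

reg_0 = 0xE950
clock 1: out=0, reg = 0x74A8
clock 2: out=0, reg = 0x3A54
clock 3: out=0, reg = 0x9D2A
clock 4: out=0, reg = 0xCE95
clock 5: out=1, reg = 0x674A
clock 6: out=0, reg = 0xB3A5
clock 7: out=1, reg = 0x59D2
clock 8: out=0, reg = 0x2CE9
clock 9: out=1, reg = 0x9674
clock 10: out=0, reg = 0xCB3A

01010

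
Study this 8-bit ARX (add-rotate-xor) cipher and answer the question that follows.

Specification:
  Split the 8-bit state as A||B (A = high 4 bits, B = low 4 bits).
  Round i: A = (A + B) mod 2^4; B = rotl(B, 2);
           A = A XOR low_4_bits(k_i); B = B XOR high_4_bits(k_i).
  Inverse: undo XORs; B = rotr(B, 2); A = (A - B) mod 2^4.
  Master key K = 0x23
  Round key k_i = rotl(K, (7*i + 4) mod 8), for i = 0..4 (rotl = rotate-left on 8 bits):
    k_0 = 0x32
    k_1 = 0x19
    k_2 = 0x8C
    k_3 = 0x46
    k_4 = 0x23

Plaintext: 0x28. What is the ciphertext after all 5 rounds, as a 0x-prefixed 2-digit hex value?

0x0E

s_0 = plaintext = 0x28
s_1 = Round(s_0, k_0) = 0x81
s_2 = Round(s_1, k_1) = 0x05
s_3 = Round(s_2, k_2) = 0x9D
s_4 = Round(s_3, k_3) = 0x03
s_5 = Round(s_4, k_4) = 0x0E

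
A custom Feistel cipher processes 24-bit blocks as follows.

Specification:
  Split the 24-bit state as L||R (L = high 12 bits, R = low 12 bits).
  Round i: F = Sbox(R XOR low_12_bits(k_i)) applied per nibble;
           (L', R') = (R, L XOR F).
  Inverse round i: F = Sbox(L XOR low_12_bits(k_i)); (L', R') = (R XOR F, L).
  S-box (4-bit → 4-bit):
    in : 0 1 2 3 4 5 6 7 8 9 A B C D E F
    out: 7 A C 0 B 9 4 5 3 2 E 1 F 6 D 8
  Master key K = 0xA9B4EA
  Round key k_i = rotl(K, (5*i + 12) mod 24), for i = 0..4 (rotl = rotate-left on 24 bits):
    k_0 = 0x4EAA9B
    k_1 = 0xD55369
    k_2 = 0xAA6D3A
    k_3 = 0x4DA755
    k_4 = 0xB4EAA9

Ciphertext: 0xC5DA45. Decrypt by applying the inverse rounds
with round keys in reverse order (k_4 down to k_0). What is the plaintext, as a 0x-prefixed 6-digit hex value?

0x2CF8DC

s_0 = ciphertext = 0xC5DA45
s_1 = InvRound(s_0, k_4) = 0xECEC5D
s_2 = InvRound(s_1, k_3) = 0xE7CECE
s_3 = InvRound(s_2, k_2) = 0xE7AE7C
s_4 = InvRound(s_3, k_1) = 0x8DCE7A
s_5 = InvRound(s_4, k_0) = 0x2CF8DC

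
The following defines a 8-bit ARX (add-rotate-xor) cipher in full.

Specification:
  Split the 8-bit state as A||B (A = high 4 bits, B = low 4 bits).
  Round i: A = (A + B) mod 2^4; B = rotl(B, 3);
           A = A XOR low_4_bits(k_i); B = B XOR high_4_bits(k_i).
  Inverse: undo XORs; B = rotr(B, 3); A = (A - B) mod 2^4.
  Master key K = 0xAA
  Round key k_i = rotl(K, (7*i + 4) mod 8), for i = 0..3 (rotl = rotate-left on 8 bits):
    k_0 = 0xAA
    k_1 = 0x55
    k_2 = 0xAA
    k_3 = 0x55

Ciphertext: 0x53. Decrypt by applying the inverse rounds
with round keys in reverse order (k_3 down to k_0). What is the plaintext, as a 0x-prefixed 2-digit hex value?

0xB3

s_0 = ciphertext = 0x53
s_1 = InvRound(s_0, k_3) = 0x4C
s_2 = InvRound(s_1, k_2) = 0x2C
s_3 = InvRound(s_2, k_1) = 0x43
s_4 = InvRound(s_3, k_0) = 0xB3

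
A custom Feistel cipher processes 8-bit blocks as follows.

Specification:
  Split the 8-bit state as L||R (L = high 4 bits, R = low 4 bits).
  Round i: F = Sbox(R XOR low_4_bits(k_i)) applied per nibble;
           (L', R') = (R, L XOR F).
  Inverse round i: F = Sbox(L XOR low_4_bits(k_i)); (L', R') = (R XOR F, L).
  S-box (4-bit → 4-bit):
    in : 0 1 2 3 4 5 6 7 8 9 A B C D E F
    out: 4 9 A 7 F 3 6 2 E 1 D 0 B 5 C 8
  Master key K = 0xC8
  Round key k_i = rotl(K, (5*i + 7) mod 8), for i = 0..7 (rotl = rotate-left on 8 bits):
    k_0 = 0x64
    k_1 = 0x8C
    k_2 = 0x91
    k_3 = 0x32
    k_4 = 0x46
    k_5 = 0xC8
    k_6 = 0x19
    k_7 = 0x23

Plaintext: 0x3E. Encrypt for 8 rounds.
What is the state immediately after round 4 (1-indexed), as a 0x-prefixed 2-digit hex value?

s_0 = plaintext = 0x3E
s_1 = Round(s_0, k_0) = 0xEE
s_2 = Round(s_1, k_1) = 0xE4
s_3 = Round(s_2, k_2) = 0x4D
s_4 = Round(s_3, k_3) = 0xDC
s_5 = Round(s_4, k_4) = 0xC0
s_6 = Round(s_5, k_5) = 0x02
s_7 = Round(s_6, k_6) = 0x20
s_8 = Round(s_7, k_7) = 0x05

0xDC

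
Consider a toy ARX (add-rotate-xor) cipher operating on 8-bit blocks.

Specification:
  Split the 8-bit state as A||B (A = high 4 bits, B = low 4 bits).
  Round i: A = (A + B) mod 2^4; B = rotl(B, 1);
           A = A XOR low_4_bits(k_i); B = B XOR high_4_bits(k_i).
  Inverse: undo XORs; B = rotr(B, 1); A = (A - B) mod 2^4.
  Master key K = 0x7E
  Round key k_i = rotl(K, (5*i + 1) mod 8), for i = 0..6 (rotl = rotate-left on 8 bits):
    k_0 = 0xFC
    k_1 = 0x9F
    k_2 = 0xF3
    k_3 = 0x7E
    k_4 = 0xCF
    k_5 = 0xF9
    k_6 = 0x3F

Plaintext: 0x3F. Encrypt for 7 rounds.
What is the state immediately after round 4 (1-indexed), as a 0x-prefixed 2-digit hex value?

0xBE

s_0 = plaintext = 0x3F
s_1 = Round(s_0, k_0) = 0xE0
s_2 = Round(s_1, k_1) = 0x19
s_3 = Round(s_2, k_2) = 0x9C
s_4 = Round(s_3, k_3) = 0xBE
s_5 = Round(s_4, k_4) = 0x61
s_6 = Round(s_5, k_5) = 0xED
s_7 = Round(s_6, k_6) = 0x48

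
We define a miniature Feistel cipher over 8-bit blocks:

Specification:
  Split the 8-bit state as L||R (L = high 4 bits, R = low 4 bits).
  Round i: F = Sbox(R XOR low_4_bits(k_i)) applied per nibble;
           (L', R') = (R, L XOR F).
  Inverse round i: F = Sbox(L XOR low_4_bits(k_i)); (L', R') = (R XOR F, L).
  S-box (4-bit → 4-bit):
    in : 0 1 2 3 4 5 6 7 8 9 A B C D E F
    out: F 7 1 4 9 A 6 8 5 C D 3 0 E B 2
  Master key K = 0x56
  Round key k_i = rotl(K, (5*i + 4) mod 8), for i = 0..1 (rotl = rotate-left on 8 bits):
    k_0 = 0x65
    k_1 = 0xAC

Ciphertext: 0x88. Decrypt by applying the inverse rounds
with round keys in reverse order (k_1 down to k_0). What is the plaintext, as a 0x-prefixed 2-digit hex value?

0x11

s_0 = ciphertext = 0x88
s_1 = InvRound(s_0, k_1) = 0x18
s_2 = InvRound(s_1, k_0) = 0x11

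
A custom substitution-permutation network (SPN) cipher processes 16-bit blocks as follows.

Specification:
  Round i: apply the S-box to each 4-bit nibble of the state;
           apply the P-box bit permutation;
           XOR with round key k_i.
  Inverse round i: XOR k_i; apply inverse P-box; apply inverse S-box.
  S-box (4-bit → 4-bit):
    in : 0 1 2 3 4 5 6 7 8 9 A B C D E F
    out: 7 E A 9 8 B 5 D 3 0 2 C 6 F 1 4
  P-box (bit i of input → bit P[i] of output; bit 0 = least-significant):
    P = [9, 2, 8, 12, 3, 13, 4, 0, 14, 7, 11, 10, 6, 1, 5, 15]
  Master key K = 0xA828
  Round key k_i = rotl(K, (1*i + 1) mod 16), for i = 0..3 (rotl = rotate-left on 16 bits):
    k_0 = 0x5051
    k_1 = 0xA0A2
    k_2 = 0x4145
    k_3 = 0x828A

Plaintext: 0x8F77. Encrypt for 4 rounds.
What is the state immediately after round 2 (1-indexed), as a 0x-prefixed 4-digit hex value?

s_0 = plaintext = 0x8F77
s_1 = Round(s_0, k_0) = 0x4B0A
s_2 = Round(s_1, k_1) = 0x0CBE
s_3 = Round(s_2, k_2) = 0x4BB6
s_4 = Round(s_3, k_3) = 0x0D9B

0x0CBE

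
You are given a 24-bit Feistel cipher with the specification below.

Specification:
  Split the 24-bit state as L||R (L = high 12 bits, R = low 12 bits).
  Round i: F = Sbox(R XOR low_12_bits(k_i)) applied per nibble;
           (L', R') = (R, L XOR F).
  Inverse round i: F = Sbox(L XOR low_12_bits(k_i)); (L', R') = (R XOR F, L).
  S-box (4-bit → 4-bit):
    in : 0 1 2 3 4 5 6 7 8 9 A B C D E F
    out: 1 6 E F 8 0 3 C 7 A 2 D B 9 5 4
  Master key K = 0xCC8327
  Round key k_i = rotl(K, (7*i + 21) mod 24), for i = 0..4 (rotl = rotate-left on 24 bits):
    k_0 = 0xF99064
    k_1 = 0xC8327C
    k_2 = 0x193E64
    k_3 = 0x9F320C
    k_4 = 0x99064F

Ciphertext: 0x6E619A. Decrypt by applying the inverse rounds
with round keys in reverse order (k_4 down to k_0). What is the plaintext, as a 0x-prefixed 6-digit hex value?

0x6E8E8E

s_0 = ciphertext = 0x6E619A
s_1 = InvRound(s_0, k_4) = 0x0B06E6
s_2 = InvRound(s_1, k_3) = 0x83D0B0
s_3 = InvRound(s_2, k_2) = 0x3BA83D
s_4 = InvRound(s_3, k_1) = 0xE8E3BA
s_5 = InvRound(s_4, k_0) = 0x6E8E8E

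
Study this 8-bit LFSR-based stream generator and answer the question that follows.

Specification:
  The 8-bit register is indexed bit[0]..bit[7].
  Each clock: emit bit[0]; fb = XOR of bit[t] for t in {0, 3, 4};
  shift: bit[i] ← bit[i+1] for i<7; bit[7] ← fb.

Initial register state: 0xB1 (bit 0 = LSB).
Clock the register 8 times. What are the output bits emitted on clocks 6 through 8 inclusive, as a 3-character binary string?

101

reg_0 = 0xB1
clock 1: out=1, reg = 0x58
clock 2: out=0, reg = 0x2C
clock 3: out=0, reg = 0x96
clock 4: out=0, reg = 0xCB
clock 5: out=1, reg = 0x65
clock 6: out=1, reg = 0xB2
clock 7: out=0, reg = 0xD9
clock 8: out=1, reg = 0xEC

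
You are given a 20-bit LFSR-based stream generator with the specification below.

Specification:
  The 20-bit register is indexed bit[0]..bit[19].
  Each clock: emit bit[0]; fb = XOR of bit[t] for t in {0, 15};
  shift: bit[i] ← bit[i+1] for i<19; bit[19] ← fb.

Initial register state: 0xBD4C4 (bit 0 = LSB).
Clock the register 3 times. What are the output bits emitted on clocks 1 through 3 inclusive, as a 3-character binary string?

001

reg_0 = 0xBD4C4
clock 1: out=0, reg = 0xDEA62
clock 2: out=0, reg = 0xEF531
clock 3: out=1, reg = 0x77A98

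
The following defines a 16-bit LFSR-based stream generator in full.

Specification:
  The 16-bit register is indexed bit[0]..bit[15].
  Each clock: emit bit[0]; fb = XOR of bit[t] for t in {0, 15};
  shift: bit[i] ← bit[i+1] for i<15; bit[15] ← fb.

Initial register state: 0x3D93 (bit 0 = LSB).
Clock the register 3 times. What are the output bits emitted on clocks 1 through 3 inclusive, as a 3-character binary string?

110

reg_0 = 0x3D93
clock 1: out=1, reg = 0x9EC9
clock 2: out=1, reg = 0x4F64
clock 3: out=0, reg = 0x27B2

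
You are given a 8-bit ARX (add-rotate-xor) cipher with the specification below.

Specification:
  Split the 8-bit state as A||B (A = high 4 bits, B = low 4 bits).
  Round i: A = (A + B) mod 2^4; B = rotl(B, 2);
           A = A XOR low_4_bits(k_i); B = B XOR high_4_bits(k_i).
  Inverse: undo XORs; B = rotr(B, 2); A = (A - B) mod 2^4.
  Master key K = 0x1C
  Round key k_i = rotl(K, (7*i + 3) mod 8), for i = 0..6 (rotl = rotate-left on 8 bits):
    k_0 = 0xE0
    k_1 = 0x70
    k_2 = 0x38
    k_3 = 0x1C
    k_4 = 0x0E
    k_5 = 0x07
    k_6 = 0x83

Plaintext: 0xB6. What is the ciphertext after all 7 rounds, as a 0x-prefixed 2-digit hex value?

0xA5

s_0 = plaintext = 0xB6
s_1 = Round(s_0, k_0) = 0x17
s_2 = Round(s_1, k_1) = 0x8A
s_3 = Round(s_2, k_2) = 0xA9
s_4 = Round(s_3, k_3) = 0xF7
s_5 = Round(s_4, k_4) = 0x8D
s_6 = Round(s_5, k_5) = 0x27
s_7 = Round(s_6, k_6) = 0xA5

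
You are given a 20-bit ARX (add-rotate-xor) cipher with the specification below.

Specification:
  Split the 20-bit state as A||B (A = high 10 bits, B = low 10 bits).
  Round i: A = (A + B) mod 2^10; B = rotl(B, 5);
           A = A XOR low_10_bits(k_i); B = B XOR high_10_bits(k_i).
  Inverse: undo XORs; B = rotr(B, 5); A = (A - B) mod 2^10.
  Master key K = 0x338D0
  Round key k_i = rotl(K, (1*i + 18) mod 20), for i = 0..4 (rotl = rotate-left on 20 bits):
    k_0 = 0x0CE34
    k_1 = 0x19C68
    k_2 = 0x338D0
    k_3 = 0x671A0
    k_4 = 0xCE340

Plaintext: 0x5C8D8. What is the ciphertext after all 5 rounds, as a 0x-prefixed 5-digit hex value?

0x797AC

s_0 = plaintext = 0x5C8D8
s_1 = Round(s_0, k_0) = 0x1FB35
s_2 = Round(s_1, k_1) = 0xF6EDE
s_3 = Round(s_2, k_2) = 0x9A718
s_4 = Round(s_3, k_3) = 0x08684
s_5 = Round(s_4, k_4) = 0x797AC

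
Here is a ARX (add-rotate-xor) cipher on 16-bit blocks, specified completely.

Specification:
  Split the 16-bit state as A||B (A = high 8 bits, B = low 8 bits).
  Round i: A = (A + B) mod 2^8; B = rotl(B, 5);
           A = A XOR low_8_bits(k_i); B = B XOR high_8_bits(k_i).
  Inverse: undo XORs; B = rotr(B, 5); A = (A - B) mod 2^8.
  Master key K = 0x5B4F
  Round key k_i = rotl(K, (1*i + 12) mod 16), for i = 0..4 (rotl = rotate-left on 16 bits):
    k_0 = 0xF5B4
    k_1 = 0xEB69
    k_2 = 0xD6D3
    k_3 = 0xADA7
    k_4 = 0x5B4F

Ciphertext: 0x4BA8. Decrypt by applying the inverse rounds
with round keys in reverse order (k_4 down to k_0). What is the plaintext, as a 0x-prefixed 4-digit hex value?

0xACDB

s_0 = ciphertext = 0x4BA8
s_1 = InvRound(s_0, k_4) = 0x659F
s_2 = InvRound(s_1, k_3) = 0x3191
s_3 = InvRound(s_2, k_2) = 0xA83A
s_4 = InvRound(s_3, k_1) = 0x338E
s_5 = InvRound(s_4, k_0) = 0xACDB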